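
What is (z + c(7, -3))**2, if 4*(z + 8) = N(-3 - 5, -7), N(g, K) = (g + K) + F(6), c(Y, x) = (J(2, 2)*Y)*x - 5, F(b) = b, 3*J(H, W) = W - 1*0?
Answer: 13689/16 ≈ 855.56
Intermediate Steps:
J(H, W) = W/3 (J(H, W) = (W - 1*0)/3 = (W + 0)/3 = W/3)
c(Y, x) = -5 + 2*Y*x/3 (c(Y, x) = (((1/3)*2)*Y)*x - 5 = (2*Y/3)*x - 5 = 2*Y*x/3 - 5 = -5 + 2*Y*x/3)
N(g, K) = 6 + K + g (N(g, K) = (g + K) + 6 = (K + g) + 6 = 6 + K + g)
z = -41/4 (z = -8 + (6 - 7 + (-3 - 5))/4 = -8 + (6 - 7 - 8)/4 = -8 + (1/4)*(-9) = -8 - 9/4 = -41/4 ≈ -10.250)
(z + c(7, -3))**2 = (-41/4 + (-5 + (2/3)*7*(-3)))**2 = (-41/4 + (-5 - 14))**2 = (-41/4 - 19)**2 = (-117/4)**2 = 13689/16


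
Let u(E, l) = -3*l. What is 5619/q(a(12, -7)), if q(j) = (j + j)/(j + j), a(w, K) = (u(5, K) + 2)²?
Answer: 5619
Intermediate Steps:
a(w, K) = (2 - 3*K)² (a(w, K) = (-3*K + 2)² = (2 - 3*K)²)
q(j) = 1 (q(j) = (2*j)/((2*j)) = (2*j)*(1/(2*j)) = 1)
5619/q(a(12, -7)) = 5619/1 = 5619*1 = 5619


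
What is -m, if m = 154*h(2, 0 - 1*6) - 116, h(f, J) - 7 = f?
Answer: -1270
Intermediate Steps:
h(f, J) = 7 + f
m = 1270 (m = 154*(7 + 2) - 116 = 154*9 - 116 = 1386 - 116 = 1270)
-m = -1*1270 = -1270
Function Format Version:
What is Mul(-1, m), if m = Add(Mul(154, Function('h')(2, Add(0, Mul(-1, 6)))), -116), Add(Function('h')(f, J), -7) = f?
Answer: -1270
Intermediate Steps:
Function('h')(f, J) = Add(7, f)
m = 1270 (m = Add(Mul(154, Add(7, 2)), -116) = Add(Mul(154, 9), -116) = Add(1386, -116) = 1270)
Mul(-1, m) = Mul(-1, 1270) = -1270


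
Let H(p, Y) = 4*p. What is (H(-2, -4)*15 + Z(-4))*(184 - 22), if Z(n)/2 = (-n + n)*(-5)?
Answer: -19440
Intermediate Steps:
Z(n) = 0 (Z(n) = 2*((-n + n)*(-5)) = 2*(0*(-5)) = 2*0 = 0)
(H(-2, -4)*15 + Z(-4))*(184 - 22) = ((4*(-2))*15 + 0)*(184 - 22) = (-8*15 + 0)*162 = (-120 + 0)*162 = -120*162 = -19440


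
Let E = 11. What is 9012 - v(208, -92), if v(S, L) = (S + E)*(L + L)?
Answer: 49308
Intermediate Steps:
v(S, L) = 2*L*(11 + S) (v(S, L) = (S + 11)*(L + L) = (11 + S)*(2*L) = 2*L*(11 + S))
9012 - v(208, -92) = 9012 - 2*(-92)*(11 + 208) = 9012 - 2*(-92)*219 = 9012 - 1*(-40296) = 9012 + 40296 = 49308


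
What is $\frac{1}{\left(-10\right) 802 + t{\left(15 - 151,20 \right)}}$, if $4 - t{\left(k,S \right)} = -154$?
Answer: $- \frac{1}{7862} \approx -0.00012719$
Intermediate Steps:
$t{\left(k,S \right)} = 158$ ($t{\left(k,S \right)} = 4 - -154 = 4 + 154 = 158$)
$\frac{1}{\left(-10\right) 802 + t{\left(15 - 151,20 \right)}} = \frac{1}{\left(-10\right) 802 + 158} = \frac{1}{-8020 + 158} = \frac{1}{-7862} = - \frac{1}{7862}$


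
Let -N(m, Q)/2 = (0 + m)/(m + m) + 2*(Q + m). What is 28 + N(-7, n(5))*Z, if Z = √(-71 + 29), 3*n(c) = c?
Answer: 28 + 61*I*√42/3 ≈ 28.0 + 131.78*I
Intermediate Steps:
n(c) = c/3
Z = I*√42 (Z = √(-42) = I*√42 ≈ 6.4807*I)
N(m, Q) = -1 - 4*Q - 4*m (N(m, Q) = -2*((0 + m)/(m + m) + 2*(Q + m)) = -2*(m/((2*m)) + (2*Q + 2*m)) = -2*(m*(1/(2*m)) + (2*Q + 2*m)) = -2*(½ + (2*Q + 2*m)) = -2*(½ + 2*Q + 2*m) = -1 - 4*Q - 4*m)
28 + N(-7, n(5))*Z = 28 + (-1 - 4*5/3 - 4*(-7))*(I*√42) = 28 + (-1 - 4*5/3 + 28)*(I*√42) = 28 + (-1 - 20/3 + 28)*(I*√42) = 28 + 61*(I*√42)/3 = 28 + 61*I*√42/3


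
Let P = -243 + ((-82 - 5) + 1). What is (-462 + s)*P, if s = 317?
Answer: 47705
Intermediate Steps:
P = -329 (P = -243 + (-87 + 1) = -243 - 86 = -329)
(-462 + s)*P = (-462 + 317)*(-329) = -145*(-329) = 47705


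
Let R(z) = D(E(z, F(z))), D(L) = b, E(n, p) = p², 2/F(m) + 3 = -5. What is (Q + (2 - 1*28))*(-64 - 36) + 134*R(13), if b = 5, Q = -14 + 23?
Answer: 2370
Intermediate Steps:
F(m) = -¼ (F(m) = 2/(-3 - 5) = 2/(-8) = 2*(-⅛) = -¼)
Q = 9
D(L) = 5
R(z) = 5
(Q + (2 - 1*28))*(-64 - 36) + 134*R(13) = (9 + (2 - 1*28))*(-64 - 36) + 134*5 = (9 + (2 - 28))*(-100) + 670 = (9 - 26)*(-100) + 670 = -17*(-100) + 670 = 1700 + 670 = 2370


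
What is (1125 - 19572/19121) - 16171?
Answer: -287714138/19121 ≈ -15047.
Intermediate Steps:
(1125 - 19572/19121) - 16171 = 21491553/19121 - 16171 = -287714138/19121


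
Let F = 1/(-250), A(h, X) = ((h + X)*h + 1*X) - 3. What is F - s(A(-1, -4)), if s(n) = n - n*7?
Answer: -3001/250 ≈ -12.004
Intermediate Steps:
A(h, X) = -3 + X + h*(X + h) (A(h, X) = ((X + h)*h + X) - 3 = (h*(X + h) + X) - 3 = (X + h*(X + h)) - 3 = -3 + X + h*(X + h))
F = -1/250 ≈ -0.0040000
s(n) = -6*n (s(n) = n - 7*n = -6*n)
F - s(A(-1, -4)) = -1/250 - (-6)*(-3 - 4 + (-1)² - 4*(-1)) = -1/250 - (-6)*(-3 - 4 + 1 + 4) = -1/250 - (-6)*(-2) = -1/250 - 1*12 = -1/250 - 12 = -3001/250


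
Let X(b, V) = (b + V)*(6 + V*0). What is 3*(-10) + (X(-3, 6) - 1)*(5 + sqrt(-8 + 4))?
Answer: 55 + 34*I ≈ 55.0 + 34.0*I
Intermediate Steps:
X(b, V) = 6*V + 6*b (X(b, V) = (V + b)*(6 + 0) = (V + b)*6 = 6*V + 6*b)
3*(-10) + (X(-3, 6) - 1)*(5 + sqrt(-8 + 4)) = 3*(-10) + ((6*6 + 6*(-3)) - 1)*(5 + sqrt(-8 + 4)) = -30 + ((36 - 18) - 1)*(5 + sqrt(-4)) = -30 + (18 - 1)*(5 + 2*I) = -30 + 17*(5 + 2*I) = -30 + (85 + 34*I) = 55 + 34*I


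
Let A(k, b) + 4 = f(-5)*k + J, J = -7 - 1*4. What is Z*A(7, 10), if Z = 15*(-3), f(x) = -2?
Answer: 1305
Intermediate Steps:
Z = -45
J = -11 (J = -7 - 4 = -11)
A(k, b) = -15 - 2*k (A(k, b) = -4 + (-2*k - 11) = -4 + (-11 - 2*k) = -15 - 2*k)
Z*A(7, 10) = -45*(-15 - 2*7) = -45*(-15 - 14) = -45*(-29) = 1305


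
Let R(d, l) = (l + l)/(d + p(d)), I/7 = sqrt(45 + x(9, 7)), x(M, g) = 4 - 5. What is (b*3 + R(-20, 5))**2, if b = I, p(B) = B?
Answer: 310465/16 - 21*sqrt(11) ≈ 19334.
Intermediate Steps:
x(M, g) = -1
I = 14*sqrt(11) (I = 7*sqrt(45 - 1) = 7*sqrt(44) = 7*(2*sqrt(11)) = 14*sqrt(11) ≈ 46.433)
b = 14*sqrt(11) ≈ 46.433
R(d, l) = l/d (R(d, l) = (l + l)/(d + d) = (2*l)/((2*d)) = (2*l)*(1/(2*d)) = l/d)
(b*3 + R(-20, 5))**2 = ((14*sqrt(11))*3 + 5/(-20))**2 = (42*sqrt(11) + 5*(-1/20))**2 = (42*sqrt(11) - 1/4)**2 = (-1/4 + 42*sqrt(11))**2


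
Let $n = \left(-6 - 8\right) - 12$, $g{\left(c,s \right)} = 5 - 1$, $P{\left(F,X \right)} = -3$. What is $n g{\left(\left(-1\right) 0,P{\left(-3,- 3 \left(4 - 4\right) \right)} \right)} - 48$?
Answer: $-152$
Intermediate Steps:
$g{\left(c,s \right)} = 4$ ($g{\left(c,s \right)} = 5 - 1 = 4$)
$n = -26$ ($n = -14 - 12 = -26$)
$n g{\left(\left(-1\right) 0,P{\left(-3,- 3 \left(4 - 4\right) \right)} \right)} - 48 = \left(-26\right) 4 - 48 = -104 - 48 = -152$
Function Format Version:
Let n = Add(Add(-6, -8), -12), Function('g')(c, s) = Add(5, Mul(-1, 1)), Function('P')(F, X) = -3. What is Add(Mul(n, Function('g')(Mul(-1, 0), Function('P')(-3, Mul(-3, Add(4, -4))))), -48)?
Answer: -152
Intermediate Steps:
Function('g')(c, s) = 4 (Function('g')(c, s) = Add(5, -1) = 4)
n = -26 (n = Add(-14, -12) = -26)
Add(Mul(n, Function('g')(Mul(-1, 0), Function('P')(-3, Mul(-3, Add(4, -4))))), -48) = Add(Mul(-26, 4), -48) = Add(-104, -48) = -152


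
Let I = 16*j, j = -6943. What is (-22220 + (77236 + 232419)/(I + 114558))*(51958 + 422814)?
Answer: -3645951990114/347 ≈ -1.0507e+10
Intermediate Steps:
I = -111088 (I = 16*(-6943) = -111088)
(-22220 + (77236 + 232419)/(I + 114558))*(51958 + 422814) = (-22220 + (77236 + 232419)/(-111088 + 114558))*(51958 + 422814) = (-22220 + 309655/3470)*474772 = (-22220 + 309655*(1/3470))*474772 = (-22220 + 61931/694)*474772 = -15358749/694*474772 = -3645951990114/347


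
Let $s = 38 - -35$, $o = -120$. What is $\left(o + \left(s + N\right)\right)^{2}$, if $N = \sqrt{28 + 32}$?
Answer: $2269 - 188 \sqrt{15} \approx 1540.9$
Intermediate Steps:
$N = 2 \sqrt{15}$ ($N = \sqrt{60} = 2 \sqrt{15} \approx 7.746$)
$s = 73$ ($s = 38 + 35 = 73$)
$\left(o + \left(s + N\right)\right)^{2} = \left(-120 + \left(73 + 2 \sqrt{15}\right)\right)^{2} = \left(-47 + 2 \sqrt{15}\right)^{2}$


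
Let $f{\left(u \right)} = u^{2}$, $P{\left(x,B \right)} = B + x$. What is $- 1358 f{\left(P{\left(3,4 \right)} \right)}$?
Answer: $-66542$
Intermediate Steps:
$- 1358 f{\left(P{\left(3,4 \right)} \right)} = - 1358 \left(4 + 3\right)^{2} = - 1358 \cdot 7^{2} = \left(-1358\right) 49 = -66542$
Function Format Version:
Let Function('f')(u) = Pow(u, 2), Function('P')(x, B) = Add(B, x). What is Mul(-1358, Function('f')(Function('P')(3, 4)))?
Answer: -66542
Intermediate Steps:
Mul(-1358, Function('f')(Function('P')(3, 4))) = Mul(-1358, Pow(Add(4, 3), 2)) = Mul(-1358, Pow(7, 2)) = Mul(-1358, 49) = -66542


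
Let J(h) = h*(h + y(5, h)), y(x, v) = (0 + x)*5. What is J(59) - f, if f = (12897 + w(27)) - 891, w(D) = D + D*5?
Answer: -7212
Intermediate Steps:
w(D) = 6*D (w(D) = D + 5*D = 6*D)
y(x, v) = 5*x (y(x, v) = x*5 = 5*x)
f = 12168 (f = (12897 + 6*27) - 891 = (12897 + 162) - 891 = 13059 - 891 = 12168)
J(h) = h*(25 + h) (J(h) = h*(h + 5*5) = h*(h + 25) = h*(25 + h))
J(59) - f = 59*(25 + 59) - 1*12168 = 59*84 - 12168 = 4956 - 12168 = -7212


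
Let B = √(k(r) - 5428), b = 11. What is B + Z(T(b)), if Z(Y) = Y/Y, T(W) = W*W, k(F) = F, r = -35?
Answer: 1 + 3*I*√607 ≈ 1.0 + 73.912*I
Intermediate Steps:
T(W) = W²
Z(Y) = 1
B = 3*I*√607 (B = √(-35 - 5428) = √(-5463) = 3*I*√607 ≈ 73.912*I)
B + Z(T(b)) = 3*I*√607 + 1 = 1 + 3*I*√607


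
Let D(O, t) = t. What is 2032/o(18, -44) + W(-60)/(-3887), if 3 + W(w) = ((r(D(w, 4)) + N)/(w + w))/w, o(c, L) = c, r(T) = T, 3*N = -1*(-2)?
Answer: 4739062793/41979600 ≈ 112.89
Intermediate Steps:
N = ⅔ (N = (-1*(-2))/3 = (⅓)*2 = ⅔ ≈ 0.66667)
W(w) = -3 + 7/(3*w²) (W(w) = -3 + ((4 + ⅔)/(w + w))/w = -3 + (14/(3*((2*w))))/w = -3 + (14*(1/(2*w))/3)/w = -3 + (7/(3*w))/w = -3 + 7/(3*w²))
2032/o(18, -44) + W(-60)/(-3887) = 2032/18 + (-3 + (7/3)/(-60)²)/(-3887) = 2032*(1/18) + (-3 + (7/3)*(1/3600))*(-1/3887) = 1016/9 + (-3 + 7/10800)*(-1/3887) = 1016/9 - 32393/10800*(-1/3887) = 1016/9 + 32393/41979600 = 4739062793/41979600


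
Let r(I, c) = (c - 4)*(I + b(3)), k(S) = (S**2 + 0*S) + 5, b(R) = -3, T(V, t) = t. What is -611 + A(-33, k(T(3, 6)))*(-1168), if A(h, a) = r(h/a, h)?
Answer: -6766747/41 ≈ -1.6504e+5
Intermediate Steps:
k(S) = 5 + S**2 (k(S) = (S**2 + 0) + 5 = S**2 + 5 = 5 + S**2)
r(I, c) = (-4 + c)*(-3 + I) (r(I, c) = (c - 4)*(I - 3) = (-4 + c)*(-3 + I))
A(h, a) = 12 - 3*h + h**2/a - 4*h/a (A(h, a) = 12 - 4*h/a - 3*h + (h/a)*h = 12 - 4*h/a - 3*h + h**2/a = 12 - 3*h + h**2/a - 4*h/a)
-611 + A(-33, k(T(3, 6)))*(-1168) = -611 + (((-33)**2 - 4*(-33) + 3*(5 + 6**2)*(4 - 1*(-33)))/(5 + 6**2))*(-1168) = -611 + ((1089 + 132 + 3*(5 + 36)*(4 + 33))/(5 + 36))*(-1168) = -611 + ((1089 + 132 + 3*41*37)/41)*(-1168) = -611 + ((1089 + 132 + 4551)/41)*(-1168) = -611 + ((1/41)*5772)*(-1168) = -611 + (5772/41)*(-1168) = -611 - 6741696/41 = -6766747/41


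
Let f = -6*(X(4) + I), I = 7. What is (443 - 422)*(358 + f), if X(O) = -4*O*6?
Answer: 18732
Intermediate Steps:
X(O) = -24*O
f = 534 (f = -6*(-24*4 + 7) = -6*(-96 + 7) = -6*(-89) = 534)
(443 - 422)*(358 + f) = (443 - 422)*(358 + 534) = 21*892 = 18732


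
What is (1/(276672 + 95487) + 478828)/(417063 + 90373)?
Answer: 178200149653/188846874324 ≈ 0.94362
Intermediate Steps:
(1/(276672 + 95487) + 478828)/(417063 + 90373) = (1/372159 + 478828)/507436 = (1/372159 + 478828)*(1/507436) = (178200149653/372159)*(1/507436) = 178200149653/188846874324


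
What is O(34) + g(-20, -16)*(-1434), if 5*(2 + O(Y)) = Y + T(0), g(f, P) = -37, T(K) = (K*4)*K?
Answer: 265314/5 ≈ 53063.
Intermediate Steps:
T(K) = 4*K² (T(K) = (4*K)*K = 4*K²)
O(Y) = -2 + Y/5 (O(Y) = -2 + (Y + 4*0²)/5 = -2 + (Y + 4*0)/5 = -2 + (Y + 0)/5 = -2 + Y/5)
O(34) + g(-20, -16)*(-1434) = (-2 + (⅕)*34) - 37*(-1434) = (-2 + 34/5) + 53058 = 24/5 + 53058 = 265314/5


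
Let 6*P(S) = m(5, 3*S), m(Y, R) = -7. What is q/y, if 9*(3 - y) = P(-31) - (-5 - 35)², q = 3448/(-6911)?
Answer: -186192/67513559 ≈ -0.0027578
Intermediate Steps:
q = -3448/6911 (q = 3448*(-1/6911) = -3448/6911 ≈ -0.49891)
P(S) = -7/6 (P(S) = (⅙)*(-7) = -7/6)
y = 9769/54 (y = 3 - (-7/6 - (-5 - 35)²)/9 = 3 - (-7/6 - 1*(-40)²)/9 = 3 - (-7/6 - 1*1600)/9 = 3 - (-7/6 - 1600)/9 = 3 - ⅑*(-9607/6) = 3 + 9607/54 = 9769/54 ≈ 180.91)
q/y = -3448/(6911*9769/54) = -3448/6911*54/9769 = -186192/67513559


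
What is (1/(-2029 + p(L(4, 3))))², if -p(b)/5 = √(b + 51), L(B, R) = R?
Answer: 4118191/16937266171081 - 60870*√6/16937266171081 ≈ 2.3434e-7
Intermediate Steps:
p(b) = -5*√(51 + b) (p(b) = -5*√(b + 51) = -5*√(51 + b))
(1/(-2029 + p(L(4, 3))))² = (1/(-2029 - 5*√(51 + 3)))² = (1/(-2029 - 15*√6))² = (-2029 - 15*√6)⁻²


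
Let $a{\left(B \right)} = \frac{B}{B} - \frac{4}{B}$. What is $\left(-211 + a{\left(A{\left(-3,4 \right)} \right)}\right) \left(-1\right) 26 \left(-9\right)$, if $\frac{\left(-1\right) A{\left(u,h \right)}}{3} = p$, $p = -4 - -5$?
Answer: $-48828$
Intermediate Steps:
$p = 1$ ($p = -4 + 5 = 1$)
$A{\left(u,h \right)} = -3$ ($A{\left(u,h \right)} = \left(-3\right) 1 = -3$)
$a{\left(B \right)} = 1 - \frac{4}{B}$
$\left(-211 + a{\left(A{\left(-3,4 \right)} \right)}\right) \left(-1\right) 26 \left(-9\right) = \left(-211 + \frac{-4 - 3}{-3}\right) \left(-1\right) 26 \left(-9\right) = \left(-211 - - \frac{7}{3}\right) \left(\left(-26\right) \left(-9\right)\right) = \left(-211 + \frac{7}{3}\right) 234 = \left(- \frac{626}{3}\right) 234 = -48828$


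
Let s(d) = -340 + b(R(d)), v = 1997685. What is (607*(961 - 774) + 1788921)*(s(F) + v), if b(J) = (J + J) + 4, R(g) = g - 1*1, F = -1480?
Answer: 3794181660410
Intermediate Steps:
R(g) = -1 + g (R(g) = g - 1 = -1 + g)
b(J) = 4 + 2*J (b(J) = 2*J + 4 = 4 + 2*J)
s(d) = -338 + 2*d (s(d) = -340 + (4 + 2*(-1 + d)) = -340 + (4 + (-2 + 2*d)) = -340 + (2 + 2*d) = -338 + 2*d)
(607*(961 - 774) + 1788921)*(s(F) + v) = (607*(961 - 774) + 1788921)*((-338 + 2*(-1480)) + 1997685) = (607*187 + 1788921)*((-338 - 2960) + 1997685) = (113509 + 1788921)*(-3298 + 1997685) = 1902430*1994387 = 3794181660410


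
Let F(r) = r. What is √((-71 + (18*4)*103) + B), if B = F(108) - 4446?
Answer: √3007 ≈ 54.836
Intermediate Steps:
B = -4338 (B = 108 - 4446 = -4338)
√((-71 + (18*4)*103) + B) = √((-71 + (18*4)*103) - 4338) = √((-71 + 72*103) - 4338) = √((-71 + 7416) - 4338) = √(7345 - 4338) = √3007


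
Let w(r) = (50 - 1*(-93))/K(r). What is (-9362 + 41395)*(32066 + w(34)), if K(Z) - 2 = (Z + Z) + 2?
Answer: 73960833535/72 ≈ 1.0272e+9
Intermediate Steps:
K(Z) = 4 + 2*Z (K(Z) = 2 + ((Z + Z) + 2) = 2 + (2*Z + 2) = 2 + (2 + 2*Z) = 4 + 2*Z)
w(r) = 143/(4 + 2*r) (w(r) = (50 - 1*(-93))/(4 + 2*r) = (50 + 93)/(4 + 2*r) = 143/(4 + 2*r))
(-9362 + 41395)*(32066 + w(34)) = (-9362 + 41395)*(32066 + 143/(2*(2 + 34))) = 32033*(32066 + (143/2)/36) = 32033*(32066 + (143/2)*(1/36)) = 32033*(32066 + 143/72) = 32033*(2308895/72) = 73960833535/72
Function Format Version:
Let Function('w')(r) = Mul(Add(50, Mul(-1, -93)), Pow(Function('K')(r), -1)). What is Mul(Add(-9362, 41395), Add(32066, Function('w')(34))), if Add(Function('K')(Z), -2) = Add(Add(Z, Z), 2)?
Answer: Rational(73960833535, 72) ≈ 1.0272e+9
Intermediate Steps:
Function('K')(Z) = Add(4, Mul(2, Z)) (Function('K')(Z) = Add(2, Add(Add(Z, Z), 2)) = Add(2, Add(Mul(2, Z), 2)) = Add(2, Add(2, Mul(2, Z))) = Add(4, Mul(2, Z)))
Function('w')(r) = Mul(143, Pow(Add(4, Mul(2, r)), -1)) (Function('w')(r) = Mul(Add(50, Mul(-1, -93)), Pow(Add(4, Mul(2, r)), -1)) = Mul(Add(50, 93), Pow(Add(4, Mul(2, r)), -1)) = Mul(143, Pow(Add(4, Mul(2, r)), -1)))
Mul(Add(-9362, 41395), Add(32066, Function('w')(34))) = Mul(Add(-9362, 41395), Add(32066, Mul(Rational(143, 2), Pow(Add(2, 34), -1)))) = Mul(32033, Add(32066, Mul(Rational(143, 2), Pow(36, -1)))) = Mul(32033, Add(32066, Mul(Rational(143, 2), Rational(1, 36)))) = Mul(32033, Add(32066, Rational(143, 72))) = Mul(32033, Rational(2308895, 72)) = Rational(73960833535, 72)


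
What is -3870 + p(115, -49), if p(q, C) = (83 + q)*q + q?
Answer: 19015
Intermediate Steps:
p(q, C) = q + q*(83 + q) (p(q, C) = q*(83 + q) + q = q + q*(83 + q))
-3870 + p(115, -49) = -3870 + 115*(84 + 115) = -3870 + 115*199 = -3870 + 22885 = 19015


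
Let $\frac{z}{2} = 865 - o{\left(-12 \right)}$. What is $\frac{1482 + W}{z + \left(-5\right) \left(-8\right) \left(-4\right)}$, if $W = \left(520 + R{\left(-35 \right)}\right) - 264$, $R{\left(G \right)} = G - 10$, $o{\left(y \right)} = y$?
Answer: $\frac{1693}{1594} \approx 1.0621$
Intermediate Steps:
$z = 1754$ ($z = 2 \left(865 - -12\right) = 2 \left(865 + 12\right) = 2 \cdot 877 = 1754$)
$R{\left(G \right)} = -10 + G$ ($R{\left(G \right)} = G - 10 = -10 + G$)
$W = 211$ ($W = \left(520 - 45\right) - 264 = 475 - 264 = 211$)
$\frac{1482 + W}{z + \left(-5\right) \left(-8\right) \left(-4\right)} = \frac{1482 + 211}{1754 + \left(-5\right) \left(-8\right) \left(-4\right)} = \frac{1693}{1754 + 40 \left(-4\right)} = \frac{1693}{1754 - 160} = \frac{1693}{1594}$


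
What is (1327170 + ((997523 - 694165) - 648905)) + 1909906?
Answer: 2891529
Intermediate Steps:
(1327170 + ((997523 - 694165) - 648905)) + 1909906 = (1327170 + (303358 - 648905)) + 1909906 = (1327170 - 345547) + 1909906 = 981623 + 1909906 = 2891529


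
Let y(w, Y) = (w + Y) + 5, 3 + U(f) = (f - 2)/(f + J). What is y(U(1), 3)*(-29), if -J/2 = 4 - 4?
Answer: -116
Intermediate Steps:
J = 0 (J = -2*(4 - 4) = -2*0 = 0)
U(f) = -3 + (-2 + f)/f (U(f) = -3 + (f - 2)/(f + 0) = -3 + (-2 + f)/f)
y(w, Y) = 5 + Y + w (y(w, Y) = (Y + w) + 5 = 5 + Y + w)
y(U(1), 3)*(-29) = (5 + 3 + (-2 - 2/1))*(-29) = (5 + 3 + (-2 - 2*1))*(-29) = (5 + 3 + (-2 - 2))*(-29) = (5 + 3 - 4)*(-29) = 4*(-29) = -116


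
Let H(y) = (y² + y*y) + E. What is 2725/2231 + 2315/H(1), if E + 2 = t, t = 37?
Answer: 5265590/82547 ≈ 63.789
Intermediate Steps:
E = 35 (E = -2 + 37 = 35)
H(y) = 35 + 2*y² (H(y) = (y² + y*y) + 35 = (y² + y²) + 35 = 2*y² + 35 = 35 + 2*y²)
2725/2231 + 2315/H(1) = 2725/2231 + 2315/(35 + 2*1²) = 2725*(1/2231) + 2315/(35 + 2*1) = 2725/2231 + 2315/(35 + 2) = 2725/2231 + 2315/37 = 5265590/82547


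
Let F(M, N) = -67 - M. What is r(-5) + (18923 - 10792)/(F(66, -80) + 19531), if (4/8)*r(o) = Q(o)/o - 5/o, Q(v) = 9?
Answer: -114529/96990 ≈ -1.1808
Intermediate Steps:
r(o) = 8/o (r(o) = 2*(9/o - 5/o) = 2*(4/o) = 8/o)
r(-5) + (18923 - 10792)/(F(66, -80) + 19531) = 8/(-5) + (18923 - 10792)/((-67 - 1*66) + 19531) = 8*(-⅕) + 8131/((-67 - 66) + 19531) = -8/5 + 8131/(-133 + 19531) = -8/5 + 8131/19398 = -114529/96990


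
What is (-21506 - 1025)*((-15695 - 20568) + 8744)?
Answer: 620030589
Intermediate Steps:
(-21506 - 1025)*((-15695 - 20568) + 8744) = -22531*(-36263 + 8744) = -22531*(-27519) = 620030589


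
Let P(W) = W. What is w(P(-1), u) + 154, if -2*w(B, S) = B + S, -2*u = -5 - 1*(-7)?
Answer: 155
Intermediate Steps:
u = -1 (u = -(-5 - 1*(-7))/2 = -(-5 + 7)/2 = -1/2*2 = -1)
w(B, S) = -B/2 - S/2 (w(B, S) = -(B + S)/2 = -B/2 - S/2)
w(P(-1), u) + 154 = (-1/2*(-1) - 1/2*(-1)) + 154 = (1/2 + 1/2) + 154 = 1 + 154 = 155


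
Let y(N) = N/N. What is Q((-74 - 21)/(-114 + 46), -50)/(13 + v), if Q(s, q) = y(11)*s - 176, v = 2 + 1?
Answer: -11873/1088 ≈ -10.913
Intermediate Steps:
y(N) = 1
v = 3
Q(s, q) = -176 + s (Q(s, q) = 1*s - 176 = s - 176 = -176 + s)
Q((-74 - 21)/(-114 + 46), -50)/(13 + v) = (-176 + (-74 - 21)/(-114 + 46))/(13 + 3) = (-176 - 95/(-68))/16 = (-176 - 95*(-1/68))*(1/16) = (-176 + 95/68)*(1/16) = -11873/68*1/16 = -11873/1088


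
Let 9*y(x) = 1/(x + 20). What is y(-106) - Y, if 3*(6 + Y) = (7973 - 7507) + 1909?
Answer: -608107/774 ≈ -785.67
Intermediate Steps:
y(x) = 1/(9*(20 + x)) (y(x) = 1/(9*(x + 20)) = 1/(9*(20 + x)))
Y = 2357/3 (Y = -6 + ((7973 - 7507) + 1909)/3 = -6 + (466 + 1909)/3 = -6 + (⅓)*2375 = -6 + 2375/3 = 2357/3 ≈ 785.67)
y(-106) - Y = 1/(9*(20 - 106)) - 1*2357/3 = (⅑)/(-86) - 2357/3 = (⅑)*(-1/86) - 2357/3 = -1/774 - 2357/3 = -608107/774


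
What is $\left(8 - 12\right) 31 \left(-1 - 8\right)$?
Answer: $1116$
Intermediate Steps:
$\left(8 - 12\right) 31 \left(-1 - 8\right) = \left(-4\right) 31 \left(-1 - 8\right) = \left(-124\right) \left(-9\right) = 1116$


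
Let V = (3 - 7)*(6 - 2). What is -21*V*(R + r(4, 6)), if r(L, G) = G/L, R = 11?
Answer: 4200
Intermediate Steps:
V = -16 (V = -4*4 = -16)
-21*V*(R + r(4, 6)) = -(-336)*(11 + 6/4) = -(-336)*(11 + 6*(¼)) = -(-336)*(11 + 3/2) = -(-336)*25/2 = -21*(-200) = 4200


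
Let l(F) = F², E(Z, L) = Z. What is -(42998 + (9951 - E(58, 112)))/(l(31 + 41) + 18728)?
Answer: -52891/23912 ≈ -2.2119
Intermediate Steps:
-(42998 + (9951 - E(58, 112)))/(l(31 + 41) + 18728) = -(42998 + (9951 - 1*58))/((31 + 41)² + 18728) = -(42998 + (9951 - 58))/(72² + 18728) = -(42998 + 9893)/(5184 + 18728) = -52891/23912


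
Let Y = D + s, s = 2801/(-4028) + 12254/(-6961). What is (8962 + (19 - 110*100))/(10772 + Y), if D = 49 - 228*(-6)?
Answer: -18870185084/113899130913 ≈ -0.16567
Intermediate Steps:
D = 1417 (D = 49 + 1368 = 1417)
s = -68856873/28038908 (s = 2801*(-1/4028) + 12254*(-1/6961) = -2801/4028 - 12254/6961 = -68856873/28038908 ≈ -2.4558)
Y = 39662275763/28038908 (Y = 1417 - 68856873/28038908 = 39662275763/28038908 ≈ 1414.5)
(8962 + (19 - 110*100))/(10772 + Y) = (8962 + (19 - 110*100))/(10772 + 39662275763/28038908) = (8962 + (19 - 11000))/(341697392739/28038908) = (8962 - 10981)*(28038908/341697392739) = -2019*28038908/341697392739 = -18870185084/113899130913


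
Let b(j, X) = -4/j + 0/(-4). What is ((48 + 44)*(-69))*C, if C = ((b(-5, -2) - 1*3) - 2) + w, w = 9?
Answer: -152352/5 ≈ -30470.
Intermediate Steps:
b(j, X) = -4/j (b(j, X) = -4/j + 0*(-¼) = -4/j + 0 = -4/j)
C = 24/5 (C = ((-4/(-5) - 1*3) - 2) + 9 = ((-4*(-⅕) - 3) - 2) + 9 = ((⅘ - 3) - 2) + 9 = (-11/5 - 2) + 9 = -21/5 + 9 = 24/5 ≈ 4.8000)
((48 + 44)*(-69))*C = ((48 + 44)*(-69))*(24/5) = (92*(-69))*(24/5) = -6348*24/5 = -152352/5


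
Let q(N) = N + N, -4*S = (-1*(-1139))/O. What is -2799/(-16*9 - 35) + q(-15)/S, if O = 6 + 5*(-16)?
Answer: 1598541/203881 ≈ 7.8406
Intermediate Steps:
O = -74 (O = 6 - 80 = -74)
S = 1139/296 (S = -(-1*(-1139))/(4*(-74)) = -1139*(-1)/(4*74) = -1/4*(-1139/74) = 1139/296 ≈ 3.8480)
q(N) = 2*N
-2799/(-16*9 - 35) + q(-15)/S = -2799/(-16*9 - 35) + (2*(-15))/(1139/296) = -2799/(-144 - 35) - 30*296/1139 = -2799/(-179) - 8880/1139 = -2799*(-1/179) - 8880/1139 = 2799/179 - 8880/1139 = 1598541/203881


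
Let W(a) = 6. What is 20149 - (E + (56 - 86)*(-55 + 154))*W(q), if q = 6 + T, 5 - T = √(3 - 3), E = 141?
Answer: 37123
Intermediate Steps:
T = 5 (T = 5 - √(3 - 3) = 5 - √0 = 5 - 1*0 = 5 + 0 = 5)
q = 11 (q = 6 + 5 = 11)
20149 - (E + (56 - 86)*(-55 + 154))*W(q) = 20149 - (141 + (56 - 86)*(-55 + 154))*6 = 20149 - (141 - 30*99)*6 = 20149 - (141 - 2970)*6 = 20149 - (-2829)*6 = 20149 - 1*(-16974) = 20149 + 16974 = 37123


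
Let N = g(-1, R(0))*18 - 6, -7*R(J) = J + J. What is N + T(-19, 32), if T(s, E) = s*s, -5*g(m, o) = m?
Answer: 1793/5 ≈ 358.60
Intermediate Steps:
R(J) = -2*J/7 (R(J) = -(J + J)/7 = -2*J/7)
g(m, o) = -m/5
T(s, E) = s²
N = -12/5 (N = -⅕*(-1)*18 - 6 = (⅕)*18 - 6 = 18/5 - 6 = -12/5 ≈ -2.4000)
N + T(-19, 32) = -12/5 + (-19)² = -12/5 + 361 = 1793/5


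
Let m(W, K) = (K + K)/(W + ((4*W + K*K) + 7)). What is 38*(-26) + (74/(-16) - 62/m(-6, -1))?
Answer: -13397/8 ≈ -1674.6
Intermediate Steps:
m(W, K) = 2*K/(7 + K² + 5*W) (m(W, K) = (2*K)/(W + ((4*W + K²) + 7)) = (2*K)/(W + ((K² + 4*W) + 7)) = (2*K)/(W + (7 + K² + 4*W)) = (2*K)/(7 + K² + 5*W) = 2*K/(7 + K² + 5*W))
38*(-26) + (74/(-16) - 62/m(-6, -1)) = 38*(-26) + (74/(-16) - 62/(2*(-1)/(7 + (-1)² + 5*(-6)))) = -988 + (74*(-1/16) - 62/(2*(-1)/(7 + 1 - 30))) = -988 + (-37/8 - 62/(2*(-1)/(-22))) = -988 + (-37/8 - 62/(2*(-1)*(-1/22))) = -988 + (-37/8 - 62/1/11) = -988 + (-37/8 - 62*11) = -988 + (-37/8 - 682) = -988 - 5493/8 = -13397/8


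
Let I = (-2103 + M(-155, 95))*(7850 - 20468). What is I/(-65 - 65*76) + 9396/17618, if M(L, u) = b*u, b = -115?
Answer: -1448064247446/44089045 ≈ -32844.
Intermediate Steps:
M(L, u) = -115*u
I = 164387304 (I = (-2103 - 115*95)*(7850 - 20468) = (-2103 - 10925)*(-12618) = -13028*(-12618) = 164387304)
I/(-65 - 65*76) + 9396/17618 = 164387304/(-65 - 65*76) + 9396/17618 = 164387304/(-65 - 4940) + 9396*(1/17618) = 164387304/(-5005) + 4698/8809 = 164387304*(-1/5005) + 4698/8809 = -164387304/5005 + 4698/8809 = -1448064247446/44089045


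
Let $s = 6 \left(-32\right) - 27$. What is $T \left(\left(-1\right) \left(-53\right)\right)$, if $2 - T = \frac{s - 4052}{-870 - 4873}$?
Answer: $\frac{382395}{5743} \approx 66.584$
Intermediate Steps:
$s = -219$ ($s = -192 - 27 = -219$)
$T = \frac{7215}{5743}$ ($T = 2 - \frac{-219 - 4052}{-870 - 4873} = 2 - - \frac{4271}{-5743} = 2 - \left(-4271\right) \left(- \frac{1}{5743}\right) = 2 - \frac{4271}{5743} = \frac{7215}{5743} \approx 1.2563$)
$T \left(\left(-1\right) \left(-53\right)\right) = \frac{7215 \left(\left(-1\right) \left(-53\right)\right)}{5743} = \frac{7215}{5743} \cdot 53 = \frac{382395}{5743}$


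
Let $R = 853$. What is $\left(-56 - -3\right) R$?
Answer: $-45209$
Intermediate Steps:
$\left(-56 - -3\right) R = \left(-56 - -3\right) 853 = \left(-56 + 3\right) 853 = \left(-53\right) 853 = -45209$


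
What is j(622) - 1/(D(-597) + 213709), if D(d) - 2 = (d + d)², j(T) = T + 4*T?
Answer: 5098369169/1639347 ≈ 3110.0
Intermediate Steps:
j(T) = 5*T
D(d) = 2 + 4*d² (D(d) = 2 + (d + d)² = 2 + (2*d)² = 2 + 4*d²)
j(622) - 1/(D(-597) + 213709) = 5*622 - 1/((2 + 4*(-597)²) + 213709) = 3110 - 1/((2 + 4*356409) + 213709) = 3110 - 1/((2 + 1425636) + 213709) = 3110 - 1/(1425638 + 213709) = 3110 - 1/1639347 = 5098369169/1639347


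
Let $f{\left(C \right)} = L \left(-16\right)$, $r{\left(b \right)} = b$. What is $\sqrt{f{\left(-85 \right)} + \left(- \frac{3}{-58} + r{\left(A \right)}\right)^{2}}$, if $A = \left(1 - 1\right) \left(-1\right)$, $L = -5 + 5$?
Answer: $\frac{3}{58} \approx 0.051724$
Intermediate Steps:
$L = 0$
$A = 0$ ($A = 0 \left(-1\right) = 0$)
$f{\left(C \right)} = 0$ ($f{\left(C \right)} = 0 \left(-16\right) = 0$)
$\sqrt{f{\left(-85 \right)} + \left(- \frac{3}{-58} + r{\left(A \right)}\right)^{2}} = \sqrt{0 + \left(- \frac{3}{-58} + 0\right)^{2}} = \sqrt{0 + \left(\left(-3\right) \left(- \frac{1}{58}\right) + 0\right)^{2}} = \sqrt{0 + \left(\frac{3}{58} + 0\right)^{2}} = \sqrt{0 + \left(\frac{3}{58}\right)^{2}} = \sqrt{0 + \frac{9}{3364}} = \sqrt{\frac{9}{3364}} = \frac{3}{58}$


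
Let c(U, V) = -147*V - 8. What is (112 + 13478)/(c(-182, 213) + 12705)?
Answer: -6795/9307 ≈ -0.73010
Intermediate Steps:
c(U, V) = -8 - 147*V
(112 + 13478)/(c(-182, 213) + 12705) = (112 + 13478)/((-8 - 147*213) + 12705) = 13590/((-8 - 31311) + 12705) = 13590/(-31319 + 12705) = 13590/(-18614) = 13590*(-1/18614) = -6795/9307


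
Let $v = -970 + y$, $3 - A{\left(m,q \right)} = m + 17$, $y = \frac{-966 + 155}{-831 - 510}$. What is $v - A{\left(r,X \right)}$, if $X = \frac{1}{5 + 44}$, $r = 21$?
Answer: $- \frac{1253024}{1341} \approx -934.4$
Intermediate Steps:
$y = \frac{811}{1341}$ ($y = - \frac{811}{-1341} = \left(-811\right) \left(- \frac{1}{1341}\right) = \frac{811}{1341} \approx 0.60477$)
$X = \frac{1}{49} \approx 0.020408$
$A{\left(m,q \right)} = -14 - m$ ($A{\left(m,q \right)} = 3 - \left(m + 17\right) = 3 - \left(17 + m\right) = -14 - m$)
$v = - \frac{1299959}{1341}$ ($v = -970 + \frac{811}{1341} = - \frac{1299959}{1341} \approx -969.4$)
$v - A{\left(r,X \right)} = - \frac{1299959}{1341} - \left(-14 - 21\right) = - \frac{1299959}{1341} - -35 = - \frac{1299959}{1341} + 35 = - \frac{1253024}{1341}$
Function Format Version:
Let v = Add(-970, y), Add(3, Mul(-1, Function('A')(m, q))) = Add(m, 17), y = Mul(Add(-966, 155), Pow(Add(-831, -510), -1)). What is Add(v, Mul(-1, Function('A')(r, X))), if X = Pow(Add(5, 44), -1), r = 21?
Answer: Rational(-1253024, 1341) ≈ -934.40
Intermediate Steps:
y = Rational(811, 1341) (y = Mul(-811, Pow(-1341, -1)) = Mul(-811, Rational(-1, 1341)) = Rational(811, 1341) ≈ 0.60477)
X = Rational(1, 49) (X = Pow(49, -1) = Rational(1, 49) ≈ 0.020408)
Function('A')(m, q) = Add(-14, Mul(-1, m)) (Function('A')(m, q) = Add(3, Mul(-1, Add(m, 17))) = Add(3, Mul(-1, Add(17, m))) = Add(3, Add(-17, Mul(-1, m))) = Add(-14, Mul(-1, m)))
v = Rational(-1299959, 1341) (v = Add(-970, Rational(811, 1341)) = Rational(-1299959, 1341) ≈ -969.40)
Add(v, Mul(-1, Function('A')(r, X))) = Add(Rational(-1299959, 1341), Mul(-1, Add(-14, Mul(-1, 21)))) = Add(Rational(-1299959, 1341), Mul(-1, Add(-14, -21))) = Add(Rational(-1299959, 1341), Mul(-1, -35)) = Add(Rational(-1299959, 1341), 35) = Rational(-1253024, 1341)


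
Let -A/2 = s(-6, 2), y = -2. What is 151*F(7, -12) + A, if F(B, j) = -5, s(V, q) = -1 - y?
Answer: -757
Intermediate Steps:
s(V, q) = 1 (s(V, q) = -1 - 1*(-2) = -1 + 2 = 1)
A = -2 (A = -2*1 = -2)
151*F(7, -12) + A = 151*(-5) - 2 = -755 - 2 = -757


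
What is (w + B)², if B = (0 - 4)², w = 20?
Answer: 1296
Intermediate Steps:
B = 16 (B = (-4)² = 16)
(w + B)² = (20 + 16)² = 36² = 1296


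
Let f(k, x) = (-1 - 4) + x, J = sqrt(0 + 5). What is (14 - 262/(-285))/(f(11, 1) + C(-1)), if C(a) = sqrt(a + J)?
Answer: -4252/(285*(4 - sqrt(-1 + sqrt(5)))) ≈ -5.1656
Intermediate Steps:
J = sqrt(5) ≈ 2.2361
f(k, x) = -5 + x
C(a) = sqrt(a + sqrt(5))
(14 - 262/(-285))/(f(11, 1) + C(-1)) = (14 - 262/(-285))/((-5 + 1) + sqrt(-1 + sqrt(5))) = (14 - 262*(-1/285))/(-4 + sqrt(-1 + sqrt(5))) = (14 + 262/285)/(-4 + sqrt(-1 + sqrt(5))) = 4252/(285*(-4 + sqrt(-1 + sqrt(5))))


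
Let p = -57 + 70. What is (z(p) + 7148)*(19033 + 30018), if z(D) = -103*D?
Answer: 284937259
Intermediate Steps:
p = 13
(z(p) + 7148)*(19033 + 30018) = (-103*13 + 7148)*(19033 + 30018) = (-1339 + 7148)*49051 = 5809*49051 = 284937259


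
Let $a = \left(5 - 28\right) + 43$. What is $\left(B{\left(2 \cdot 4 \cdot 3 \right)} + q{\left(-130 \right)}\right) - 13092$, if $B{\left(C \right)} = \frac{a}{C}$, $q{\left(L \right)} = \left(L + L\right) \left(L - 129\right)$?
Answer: $\frac{325493}{6} \approx 54249.0$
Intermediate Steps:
$a = 20$ ($a = -23 + 43 = 20$)
$q{\left(L \right)} = 2 L \left(-129 + L\right)$
$B{\left(C \right)} = \frac{20}{C}$
$\left(B{\left(2 \cdot 4 \cdot 3 \right)} + q{\left(-130 \right)}\right) - 13092 = \left(\frac{20}{2 \cdot 4 \cdot 3} + 2 \left(-130\right) \left(-129 - 130\right)\right) - 13092 = \left(\frac{20}{8 \cdot 3} + 2 \left(-130\right) \left(-259\right)\right) - 13092 = \left(\frac{20}{24} + 67340\right) - 13092 = \left(20 \cdot \frac{1}{24} + 67340\right) - 13092 = \left(\frac{5}{6} + 67340\right) - 13092 = \frac{404045}{6} - 13092 = \frac{325493}{6}$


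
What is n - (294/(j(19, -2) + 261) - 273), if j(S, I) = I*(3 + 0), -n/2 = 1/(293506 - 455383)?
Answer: 3740492009/13759545 ≈ 271.85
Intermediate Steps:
n = 2/161877 (n = -2/(293506 - 455383) = -2/(-161877) = -2*(-1/161877) = 2/161877 ≈ 1.2355e-5)
j(S, I) = 3*I (j(S, I) = I*3 = 3*I)
n - (294/(j(19, -2) + 261) - 273) = 2/161877 - (294/(3*(-2) + 261) - 273) = 2/161877 - (294/(-6 + 261) - 273) = 2/161877 - (294/255 - 273) = 2/161877 - ((1/255)*294 - 273) = 2/161877 - (98/85 - 273) = 2/161877 - 1*(-23107/85) = 2/161877 + 23107/85 = 3740492009/13759545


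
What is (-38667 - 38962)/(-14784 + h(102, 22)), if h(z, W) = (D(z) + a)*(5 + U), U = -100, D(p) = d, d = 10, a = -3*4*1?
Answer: 77629/14594 ≈ 5.3192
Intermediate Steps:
a = -12 (a = -12*1 = -12)
D(p) = 10
h(z, W) = 190 (h(z, W) = (10 - 12)*(5 - 100) = -2*(-95) = 190)
(-38667 - 38962)/(-14784 + h(102, 22)) = (-38667 - 38962)/(-14784 + 190) = -77629/(-14594) = -77629*(-1/14594) = 77629/14594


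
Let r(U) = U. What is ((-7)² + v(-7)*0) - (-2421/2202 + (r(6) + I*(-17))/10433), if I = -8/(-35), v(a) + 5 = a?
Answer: 13427790499/268023770 ≈ 50.099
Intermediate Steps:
v(a) = -5 + a
I = 8/35 (I = -8*(-1/35) = 8/35 ≈ 0.22857)
((-7)² + v(-7)*0) - (-2421/2202 + (r(6) + I*(-17))/10433) = ((-7)² + (-5 - 7)*0) - (-2421/2202 + (6 + (8/35)*(-17))/10433) = (49 - 12*0) - (-2421*1/2202 + (6 - 136/35)*(1/10433)) = (49 + 0) - (-807/734 + (74/35)*(1/10433)) = 49 - (-807/734 + 74/365155) = 49 - 1*(-294625769/268023770) = 49 + 294625769/268023770 = 13427790499/268023770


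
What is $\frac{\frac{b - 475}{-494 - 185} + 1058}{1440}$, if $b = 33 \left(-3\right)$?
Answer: $\frac{2853}{3880} \approx 0.73531$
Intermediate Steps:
$b = -99$
$\frac{\frac{b - 475}{-494 - 185} + 1058}{1440} = \frac{\frac{-99 - 475}{-494 - 185} + 1058}{1440} = \left(- \frac{574}{-679} + 1058\right) \frac{1}{1440} = \left(\left(-574\right) \left(- \frac{1}{679}\right) + 1058\right) \frac{1}{1440} = \left(\frac{82}{97} + 1058\right) \frac{1}{1440} = \frac{102708}{97} \cdot \frac{1}{1440} = \frac{2853}{3880}$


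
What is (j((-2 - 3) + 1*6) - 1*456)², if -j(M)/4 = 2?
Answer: 215296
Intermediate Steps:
j(M) = -8 (j(M) = -4*2 = -8)
(j((-2 - 3) + 1*6) - 1*456)² = (-8 - 1*456)² = (-8 - 456)² = (-464)² = 215296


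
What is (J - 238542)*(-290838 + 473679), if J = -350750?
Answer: -107746738572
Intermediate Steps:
(J - 238542)*(-290838 + 473679) = (-350750 - 238542)*(-290838 + 473679) = -589292*182841 = -107746738572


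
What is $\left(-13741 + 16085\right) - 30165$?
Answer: $-27821$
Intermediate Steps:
$\left(-13741 + 16085\right) - 30165 = 2344 - 30165 = -27821$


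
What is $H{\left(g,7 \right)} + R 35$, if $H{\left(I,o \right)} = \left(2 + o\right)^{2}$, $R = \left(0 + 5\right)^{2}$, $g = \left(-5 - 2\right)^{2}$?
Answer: $956$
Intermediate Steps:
$g = 49$ ($g = \left(-7\right)^{2} = 49$)
$R = 25$ ($R = 5^{2} = 25$)
$H{\left(g,7 \right)} + R 35 = \left(2 + 7\right)^{2} + 25 \cdot 35 = 9^{2} + 875 = 81 + 875 = 956$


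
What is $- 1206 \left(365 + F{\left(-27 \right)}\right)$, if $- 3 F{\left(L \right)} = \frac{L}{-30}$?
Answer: $- \frac{2199141}{5} \approx -4.3983 \cdot 10^{5}$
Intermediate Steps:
$F{\left(L \right)} = \frac{L}{90}$ ($F{\left(L \right)} = - \frac{L \frac{1}{-30}}{3} = - \frac{L \left(- \frac{1}{30}\right)}{3} = - \frac{\left(- \frac{1}{30}\right) L}{3} = \frac{L}{90}$)
$- 1206 \left(365 + F{\left(-27 \right)}\right) = - 1206 \left(365 + \frac{1}{90} \left(-27\right)\right) = - 1206 \left(365 - \frac{3}{10}\right) = \left(-1206\right) \frac{3647}{10} = - \frac{2199141}{5}$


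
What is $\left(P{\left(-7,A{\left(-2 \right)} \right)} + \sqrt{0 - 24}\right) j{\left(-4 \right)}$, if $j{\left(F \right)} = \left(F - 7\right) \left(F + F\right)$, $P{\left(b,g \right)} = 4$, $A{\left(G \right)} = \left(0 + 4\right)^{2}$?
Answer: $352 + 176 i \sqrt{6} \approx 352.0 + 431.11 i$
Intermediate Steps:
$A{\left(G \right)} = 16$ ($A{\left(G \right)} = 4^{2} = 16$)
$j{\left(F \right)} = 2 F \left(-7 + F\right)$ ($j{\left(F \right)} = \left(-7 + F\right) 2 F = 2 F \left(-7 + F\right)$)
$\left(P{\left(-7,A{\left(-2 \right)} \right)} + \sqrt{0 - 24}\right) j{\left(-4 \right)} = \left(4 + \sqrt{0 - 24}\right) 2 \left(-4\right) \left(-7 - 4\right) = \left(4 + \sqrt{-24}\right) 2 \left(-4\right) \left(-11\right) = \left(4 + 2 i \sqrt{6}\right) 88 = 352 + 176 i \sqrt{6}$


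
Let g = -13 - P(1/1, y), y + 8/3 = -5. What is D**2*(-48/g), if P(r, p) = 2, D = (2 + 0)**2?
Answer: 256/5 ≈ 51.200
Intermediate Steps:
D = 4 (D = 2**2 = 4)
y = -23/3 (y = -8/3 - 5 = -23/3 ≈ -7.6667)
g = -15 (g = -13 - 1*2 = -13 - 2 = -15)
D**2*(-48/g) = 4**2*(-48/(-15)) = 16*(-48*(-1/15)) = 16*(16/5) = 256/5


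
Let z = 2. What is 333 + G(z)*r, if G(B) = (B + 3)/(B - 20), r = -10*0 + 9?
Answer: 661/2 ≈ 330.50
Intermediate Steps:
r = 9 (r = 0 + 9 = 9)
G(B) = (3 + B)/(-20 + B)
333 + G(z)*r = 333 + ((3 + 2)/(-20 + 2))*9 = 333 + (5/(-18))*9 = 333 - 1/18*5*9 = 333 - 5/18*9 = 333 - 5/2 = 661/2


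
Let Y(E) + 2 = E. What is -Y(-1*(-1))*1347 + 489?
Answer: 1836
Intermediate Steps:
Y(E) = -2 + E
-Y(-1*(-1))*1347 + 489 = -(-2 - 1*(-1))*1347 + 489 = -(-2 + 1)*1347 + 489 = -1*(-1)*1347 + 489 = 1*1347 + 489 = 1347 + 489 = 1836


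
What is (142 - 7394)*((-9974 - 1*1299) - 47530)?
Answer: 426439356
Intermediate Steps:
(142 - 7394)*((-9974 - 1*1299) - 47530) = -7252*((-9974 - 1299) - 47530) = -7252*(-11273 - 47530) = -7252*(-58803) = 426439356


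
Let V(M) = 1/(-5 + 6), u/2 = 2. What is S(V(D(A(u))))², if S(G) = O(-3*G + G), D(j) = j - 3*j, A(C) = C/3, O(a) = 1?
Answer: 1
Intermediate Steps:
u = 4 (u = 2*2 = 4)
A(C) = C/3 (A(C) = C*(⅓) = C/3)
D(j) = -2*j
V(M) = 1 (V(M) = 1/1 = 1)
S(G) = 1
S(V(D(A(u))))² = 1² = 1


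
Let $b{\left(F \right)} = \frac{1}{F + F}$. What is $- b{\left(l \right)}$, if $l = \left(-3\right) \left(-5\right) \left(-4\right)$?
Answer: $\frac{1}{120} \approx 0.0083333$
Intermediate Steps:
$l = -60$ ($l = 15 \left(-4\right) = -60$)
$b{\left(F \right)} = \frac{1}{2 F}$
$- b{\left(l \right)} = - \frac{1}{2 \left(-60\right)} = - \frac{-1}{2 \cdot 60} = \left(-1\right) \left(- \frac{1}{120}\right) = \frac{1}{120}$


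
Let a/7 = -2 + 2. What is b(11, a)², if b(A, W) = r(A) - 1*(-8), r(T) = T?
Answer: 361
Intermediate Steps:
a = 0 (a = 7*(-2 + 2) = 7*0 = 0)
b(A, W) = 8 + A (b(A, W) = A - 1*(-8) = A + 8 = 8 + A)
b(11, a)² = (8 + 11)² = 19² = 361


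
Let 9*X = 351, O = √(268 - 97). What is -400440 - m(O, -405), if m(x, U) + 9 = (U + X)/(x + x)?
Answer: -400431 + 61*√19/19 ≈ -4.0042e+5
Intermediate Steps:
O = 3*√19 (O = √171 = 3*√19 ≈ 13.077)
X = 39 (X = (⅑)*351 = 39)
m(x, U) = -9 + (39 + U)/(2*x) (m(x, U) = -9 + (U + 39)/(x + x) = -9 + (39 + U)/((2*x)) = -9 + (39 + U)*(1/(2*x)) = -9 + (39 + U)/(2*x))
-400440 - m(O, -405) = -400440 - (39 - 405 - 54*√19)/(2*(3*√19)) = -400440 - √19/57*(39 - 405 - 54*√19)/2 = -400440 - √19/57*(-366 - 54*√19)/2 = -400440 - √19*(-366 - 54*√19)/114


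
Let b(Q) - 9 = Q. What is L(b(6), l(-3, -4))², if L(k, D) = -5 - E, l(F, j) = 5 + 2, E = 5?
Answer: 100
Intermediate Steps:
b(Q) = 9 + Q
l(F, j) = 7
L(k, D) = -10 (L(k, D) = -5 - 1*5 = -5 - 5 = -10)
L(b(6), l(-3, -4))² = (-10)² = 100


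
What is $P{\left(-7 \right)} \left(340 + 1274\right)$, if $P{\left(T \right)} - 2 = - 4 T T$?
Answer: $-313116$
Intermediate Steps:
$P{\left(T \right)} = 2 - 4 T^{2}$ ($P{\left(T \right)} = 2 + - 4 T T = 2 - 4 T^{2}$)
$P{\left(-7 \right)} \left(340 + 1274\right) = \left(2 - 4 \left(-7\right)^{2}\right) \left(340 + 1274\right) = \left(2 - 196\right) 1614 = \left(-194\right) 1614 = -313116$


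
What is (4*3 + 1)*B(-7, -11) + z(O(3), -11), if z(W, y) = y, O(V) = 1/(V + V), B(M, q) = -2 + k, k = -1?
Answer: -50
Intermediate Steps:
B(M, q) = -3 (B(M, q) = -2 - 1 = -3)
O(V) = 1/(2*V)
(4*3 + 1)*B(-7, -11) + z(O(3), -11) = (4*3 + 1)*(-3) - 11 = (12 + 1)*(-3) - 11 = 13*(-3) - 11 = -39 - 11 = -50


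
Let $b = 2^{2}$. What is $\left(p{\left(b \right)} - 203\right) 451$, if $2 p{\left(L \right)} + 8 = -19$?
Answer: $- \frac{195283}{2} \approx -97642.0$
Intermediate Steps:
$b = 4$
$p{\left(L \right)} = - \frac{27}{2}$ ($p{\left(L \right)} = -4 + \frac{1}{2} \left(-19\right) = -4 - \frac{19}{2} = - \frac{27}{2}$)
$\left(p{\left(b \right)} - 203\right) 451 = \left(- \frac{27}{2} - 203\right) 451 = \left(- \frac{433}{2}\right) 451 = - \frac{195283}{2}$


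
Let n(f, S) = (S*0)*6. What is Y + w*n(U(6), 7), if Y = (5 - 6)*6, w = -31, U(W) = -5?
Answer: -6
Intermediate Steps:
n(f, S) = 0 (n(f, S) = 0*6 = 0)
Y = -6 (Y = -1*6 = -6)
Y + w*n(U(6), 7) = -6 - 31*0 = -6 + 0 = -6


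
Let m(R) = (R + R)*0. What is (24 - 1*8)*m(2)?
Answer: 0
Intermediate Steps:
m(R) = 0 (m(R) = (2*R)*0 = 0)
(24 - 1*8)*m(2) = (24 - 1*8)*0 = (24 - 8)*0 = 16*0 = 0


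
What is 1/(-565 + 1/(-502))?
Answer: -502/283631 ≈ -0.0017699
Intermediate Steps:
1/(-565 + 1/(-502)) = 1/(-565 - 1/502) = 1/(-283631/502) = -502/283631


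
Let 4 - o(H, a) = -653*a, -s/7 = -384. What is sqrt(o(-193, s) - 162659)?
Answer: sqrt(1592609) ≈ 1262.0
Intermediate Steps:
s = 2688 (s = -7*(-384) = 2688)
o(H, a) = 4 + 653*a (o(H, a) = 4 - (-653)*a = 4 + 653*a)
sqrt(o(-193, s) - 162659) = sqrt((4 + 653*2688) - 162659) = sqrt((4 + 1755264) - 162659) = sqrt(1755268 - 162659) = sqrt(1592609)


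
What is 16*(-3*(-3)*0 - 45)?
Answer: -720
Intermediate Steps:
16*(-3*(-3)*0 - 45) = 16*(9*0 - 45) = 16*(0 - 45) = 16*(-45) = -720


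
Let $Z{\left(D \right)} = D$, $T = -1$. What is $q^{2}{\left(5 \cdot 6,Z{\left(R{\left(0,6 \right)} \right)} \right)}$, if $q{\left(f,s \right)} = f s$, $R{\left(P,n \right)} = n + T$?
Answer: $22500$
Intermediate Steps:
$R{\left(P,n \right)} = -1 + n$ ($R{\left(P,n \right)} = n - 1 = -1 + n$)
$q^{2}{\left(5 \cdot 6,Z{\left(R{\left(0,6 \right)} \right)} \right)} = \left(5 \cdot 6 \left(-1 + 6\right)\right)^{2} = \left(30 \cdot 5\right)^{2} = 150^{2} = 22500$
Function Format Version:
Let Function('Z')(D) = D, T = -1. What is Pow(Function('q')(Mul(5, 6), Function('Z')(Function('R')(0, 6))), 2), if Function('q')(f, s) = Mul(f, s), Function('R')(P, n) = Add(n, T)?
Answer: 22500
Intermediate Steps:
Function('R')(P, n) = Add(-1, n) (Function('R')(P, n) = Add(n, -1) = Add(-1, n))
Pow(Function('q')(Mul(5, 6), Function('Z')(Function('R')(0, 6))), 2) = Pow(Mul(Mul(5, 6), Add(-1, 6)), 2) = Pow(Mul(30, 5), 2) = Pow(150, 2) = 22500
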